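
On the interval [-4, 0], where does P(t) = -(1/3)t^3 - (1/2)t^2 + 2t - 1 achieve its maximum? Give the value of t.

-4

P'(t) = -t^2 - t + 2, whose only zero in [-4, 0] is t = -2.
Compare values at every candidate in [-4, 0]: P(-4) = 13/3; P(-2) = -13/3; P(0) = -1.
The maximum over the interval is 13/3, attained at t = -4.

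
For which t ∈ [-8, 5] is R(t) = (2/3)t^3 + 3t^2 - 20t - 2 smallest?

R'(t) = 2t^2 + 6t - 20, which vanishes at t = -5 and t = 2.
Compare values at every candidate in [-8, 5]: R(-8) = 26/3, R(-5) = 269/3, R(2) = -74/3, R(5) = 169/3.
So the minimum is R(2) = -74/3.

2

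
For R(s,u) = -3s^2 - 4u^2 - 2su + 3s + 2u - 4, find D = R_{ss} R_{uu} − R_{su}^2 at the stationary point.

∂R/∂s = -6s - 2u + 3 = 0 and ∂R/∂u = -2s - 8u + 2 = 0, so (s, u) = (5/11, 3/22).
The Hessian has R_{ss} = -6, R_{uu} = -8, R_{su} = -2, giving D = 44 > 0 with R_{ss} < 0, so the point is a local maximum.
D = (-6)·(-8) − (-2)^2 = 44.

44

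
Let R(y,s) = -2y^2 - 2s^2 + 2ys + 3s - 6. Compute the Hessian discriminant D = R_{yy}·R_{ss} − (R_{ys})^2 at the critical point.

∂R/∂y = -4y + 2s = 0 and ∂R/∂s = 2y - 4s + 3 = 0, so (y, s) = (1/2, 1).
The Hessian has R_{yy} = -4, R_{ss} = -4, R_{ys} = 2, giving D = 12 > 0 with R_{yy} < 0, so the point is a local maximum.
D = (-4)·(-4) − (2)^2 = 12.

12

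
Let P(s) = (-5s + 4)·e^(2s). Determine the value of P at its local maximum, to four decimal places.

4.5553

By the product rule, P'(s) = (-10s + 3)·e^(2s). Since e^(2s) > 0, the only critical point is s = 3/10.
P''(3/10) has the same sign as -10 < 0, so this is a local maximum.
P(3/10) = (5/2)·e^(3/5) ≈ 4.5553.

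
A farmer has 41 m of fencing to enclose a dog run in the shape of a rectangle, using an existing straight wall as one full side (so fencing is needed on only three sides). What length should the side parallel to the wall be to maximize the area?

41/2

Let the sides perpendicular to the wall have length x and the parallel side y, so 2x + y = 41 and the area is A = xy = x(41 − 2x).
A'(x) = 41 − 4x = 0 gives x = 41/4, and A''(x) = −4 < 0 confirms a maximum.
Then y = 41 − 2·41/4 = 41/2 and A = 1681/8.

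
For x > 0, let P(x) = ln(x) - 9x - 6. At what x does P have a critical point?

P'(x) = 1/x − 9 = 0 gives x = 1/9.
P''(x) = -1/x², which is negative for x > 0, so this is a local maximum.
P(1/9) = 1·ln(1/9) - 1 - 6 ≈ -9.1972.

1/9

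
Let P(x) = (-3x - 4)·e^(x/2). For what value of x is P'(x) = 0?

-10/3

P'(x) = (-3)·e^(x/2) + (-3x - 4)·(1/2)·e^(x/2) = (-(3/2)x - 5)·e^(x/2). Since e^(x/2) > 0, the only critical point is x = -10/3.
P''(-10/3) has the same sign as -3/2 < 0, so this is a local maximum.
P(-10/3) = (6)·e^(-5/3) ≈ 1.1333.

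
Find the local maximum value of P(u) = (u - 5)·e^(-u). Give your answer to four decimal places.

Differentiating with the product rule gives P'(u) = (-u + 6)·e^(-u). Since e^(-u) > 0, the only critical point is u = 6.
P''(6) has the same sign as -1 < 0, so this is a local maximum.
P(6) = (1)·e^(-6) ≈ 0.0025.

0.0025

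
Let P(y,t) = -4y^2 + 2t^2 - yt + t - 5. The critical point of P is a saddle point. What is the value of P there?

-169/33

∂P/∂y = -8y - t = 0 and ∂P/∂t = -y + 4t + 1 = 0, so (y, t) = (1/33, -8/33).
The Hessian has P_{yy} = -8, P_{tt} = 4, P_{yt} = -1, giving D = -33 < 0, so the point is a saddle point.
P(1/33, -8/33) = -169/33.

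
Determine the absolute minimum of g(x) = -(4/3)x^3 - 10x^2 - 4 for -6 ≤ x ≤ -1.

-262/3

Differentiating, g'(x) = -4x^2 - 20x; whose only zero in [-6, -1] is x = -5.
Evaluating at the critical points and endpoints: g(-6) = -76,  g(-5) = -262/3,  g(-1) = -38/3.
The minimum over the interval is -262/3, attained at x = -5.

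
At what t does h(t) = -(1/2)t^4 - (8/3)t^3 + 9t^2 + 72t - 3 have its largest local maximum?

3

h'(t) = -2t^3 - 8t^2 + 18t + 72 = 0 at t = -4, -3, 3.
Second-derivative test with h''(t) = -6t^2 - 16t + 18: h''(-4) = -14 < 0 ⇒ local maximum; h''(-3) = 12 > 0 ⇒ local minimum; h''(3) = -84 < 0 ⇒ local maximum.
The largest local maximum is h(3) = 363/2.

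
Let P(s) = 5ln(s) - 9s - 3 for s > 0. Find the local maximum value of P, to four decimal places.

-10.9389

P'(s) = 5/s − 9 = 0 gives s = 5/9.
P''(s) = -5/s², which is negative for s > 0, so this is a local maximum.
P(5/9) = 5·ln(5/9) - 5 - 3 ≈ -10.9389.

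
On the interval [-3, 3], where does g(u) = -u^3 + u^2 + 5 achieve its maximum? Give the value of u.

-3

The derivative is -3u^2 + 2u, which vanishes at u = 0 and u = 2/3.
Compare values at every candidate in [-3, 3]: g(-3) = 41, g(0) = 5, g(2/3) = 139/27, g(3) = -13.
Hence the absolute maximum is 41 at u = -3.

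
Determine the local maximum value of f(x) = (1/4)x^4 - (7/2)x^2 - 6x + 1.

f'(x) = x^3 - 7x - 6 = 0 at x = -2, -1, 3.
f''(x) = 3x^2 - 7. f''(-2) = 5 > 0 ⇒ local minimum; f''(-1) = -4 < 0 ⇒ local maximum; f''(3) = 20 > 0 ⇒ local minimum.
Thus f has its local maximum at x = -1, with value 15/4.

15/4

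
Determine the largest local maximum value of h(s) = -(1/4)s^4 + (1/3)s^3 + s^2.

h'(s) = -s^3 + s^2 + 2s. Setting h'(s) = 0 gives s ∈ {-1, 0, 2}.
h''(s) = -3s^2 + 2s + 2. h''(-1) = -3 < 0 ⇒ local maximum; h''(0) = 2 > 0 ⇒ local minimum; h''(2) = -6 < 0 ⇒ local maximum.
Thus h has its largest local maximum at s = 2, with value 8/3.

8/3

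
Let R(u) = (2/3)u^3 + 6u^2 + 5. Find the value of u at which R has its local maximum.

-6

Critical points: R'(u) = 2u^2 + 12u vanishes at u = -6, 0.
Since R''(u) = 4u + 12, we get R''(-6) = -12 < 0 ⇒ local maximum; R''(0) = 12 > 0 ⇒ local minimum.
So the local maximum value is R(-6) = 77.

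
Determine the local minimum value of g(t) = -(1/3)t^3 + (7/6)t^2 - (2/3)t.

-17/162

g'(t) = -t^2 + (7/3)t - 2/3 = 0 at t = 1/3, 2.
Since g''(t) = -2t + 7/3, we get g''(1/3) = 5/3 > 0 ⇒ local minimum; g''(2) = -5/3 < 0 ⇒ local maximum.
The local minimum is g(1/3) = -17/162.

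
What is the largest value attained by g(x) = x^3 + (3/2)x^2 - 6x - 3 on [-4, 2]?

Differentiating, g'(x) = 3x^2 + 3x - 6; which vanishes at x = -2 and x = 1.
Candidates: g(-4) = -19, g(-2) = 7, g(1) = -13/2, g(2) = -1.
The maximum over the interval is 7, attained at x = -2.

7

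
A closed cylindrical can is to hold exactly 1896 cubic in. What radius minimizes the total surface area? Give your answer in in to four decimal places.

6.7074

With radius r and height h, πr²h = 1896 so h = 1896/(πr²), and S(r) = 2πr² + 2πrh = 2πr² + 2·1896/r.
S'(r) = 4πr − 2·1896/r² = 0 ⇒ r³ = 1896/(2π), so r ≈ 6.7074 and h = 2r ≈ 13.4148.
S''(r) = 4π + 4·1896/r³ > 0, so this is the minimum; S ≈ 848.0213.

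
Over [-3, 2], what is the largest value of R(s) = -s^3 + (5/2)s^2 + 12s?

Differentiating, R'(s) = -3s^2 + 5s + 12; whose only zero in [-3, 2] is s = -4/3.
Compare values at every candidate in [-3, 2]: R(-3) = 27/2, R(-4/3) = -248/27, R(2) = 26.
So the maximum is R(2) = 26.

26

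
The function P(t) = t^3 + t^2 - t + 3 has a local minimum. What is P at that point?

76/27

P'(t) = 3t^2 + 2t - 1 = 0 at t = -1, 1/3.
P''(t) = 6t + 2. P''(-1) = -4 < 0 ⇒ local maximum; P''(1/3) = 4 > 0 ⇒ local minimum.
Thus P has its local minimum at t = 1/3, with value 76/27.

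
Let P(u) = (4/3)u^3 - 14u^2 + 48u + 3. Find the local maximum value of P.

57

P'(u) = 4u^2 - 28u + 48 = 0 at u = 3, 4.
Since P''(u) = 8u - 28, we get P''(3) = -4 < 0 ⇒ local maximum; P''(4) = 4 > 0 ⇒ local minimum.
So the local maximum value is P(3) = 57.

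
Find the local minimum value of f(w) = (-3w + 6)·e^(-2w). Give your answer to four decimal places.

f'(w) = (-3)·e^(-2w) + (-3w + 6)·(-2)·e^(-2w) = (6w - 15)·e^(-2w). Since e^(-2w) > 0, the only critical point is w = 5/2.
f''(5/2) has the same sign as 6 > 0, so this is a local minimum.
f(5/2) = (-3/2)·e^(-5) ≈ -0.0101.

-0.0101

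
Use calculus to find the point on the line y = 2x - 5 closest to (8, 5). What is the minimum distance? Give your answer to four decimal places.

2.6833

Minimize D(x)^2 = (x - 8)^2 + (2x - 10)^2.
d/dx[D^2] = 2(x - 8) + 2·2·(2x - 10) = 0 ⇒ x = 28/5.
Then y = 31/5 and the distance is √(36/5) ≈ 2.6833.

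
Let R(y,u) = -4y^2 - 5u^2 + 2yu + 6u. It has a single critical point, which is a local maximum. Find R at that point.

36/19

∂R/∂y = -8y + 2u = 0 and ∂R/∂u = 2y - 10u + 6 = 0, so (y, u) = (3/19, 12/19).
The Hessian has R_{yy} = -8, R_{uu} = -10, R_{yu} = 2, giving D = 76 > 0 with R_{yy} < 0, so the point is a local maximum.
R(3/19, 12/19) = 36/19.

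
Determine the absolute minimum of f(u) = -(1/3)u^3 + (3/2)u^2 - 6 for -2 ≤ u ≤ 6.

-24

f'(u) = -u^2 + 3u, which vanishes at u = 0 and u = 3.
Candidates: f(-2) = 8/3, f(0) = -6, f(3) = -3/2, f(6) = -24.
Hence the absolute minimum is -24 at u = 6.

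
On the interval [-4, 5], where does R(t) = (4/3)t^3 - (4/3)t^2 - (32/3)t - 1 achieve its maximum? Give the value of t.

Differentiating, R'(t) = 4t^2 - (8/3)t - 32/3; which vanishes at t = -4/3 and t = 2.
Evaluating at the critical points and endpoints: R(-4) = -65; R(-4/3) = 623/81; R(2) = -17; R(5) = 79.
So the maximum is R(5) = 79.

5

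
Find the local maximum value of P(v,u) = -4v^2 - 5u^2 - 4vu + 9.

∂P/∂v = -8v - 4u = 0 and ∂P/∂u = -4v - 10u = 0, so (v, u) = (0, 0).
The Hessian has P_{vv} = -8, P_{uu} = -10, P_{vu} = -4, giving D = 64 > 0 with P_{vv} < 0, so the point is a local maximum.
P(0, 0) = 9.

9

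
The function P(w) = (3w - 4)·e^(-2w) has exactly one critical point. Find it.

Differentiating with the product rule gives P'(w) = (-6w + 11)·e^(-2w). Since e^(-2w) > 0, the only critical point is w = 11/6.
P''(11/6) has the same sign as -6 < 0, so this is a local maximum.
P(11/6) = (3/2)·e^(-11/3) ≈ 0.0383.

11/6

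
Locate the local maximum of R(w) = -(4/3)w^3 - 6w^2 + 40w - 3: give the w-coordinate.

2

R'(w) = -4w^2 - 12w + 40 = 0 at w = -5, 2.
Second-derivative test with R''(w) = -8w - 12: R''(-5) = 28 > 0 ⇒ local minimum; R''(2) = -28 < 0 ⇒ local maximum.
So the local maximum value is R(2) = 127/3.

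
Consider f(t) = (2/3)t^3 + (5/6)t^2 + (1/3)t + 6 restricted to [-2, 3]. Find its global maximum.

65/2

The derivative is 2t^2 + (5/3)t + 1/3, which vanishes at t = -1/2 and t = -1/3.
Compare values at every candidate in [-2, 3]: f(-2) = 10/3,  f(-1/2) = 143/24,  f(-1/3) = 965/162,  f(3) = 65/2.
So the maximum is f(3) = 65/2.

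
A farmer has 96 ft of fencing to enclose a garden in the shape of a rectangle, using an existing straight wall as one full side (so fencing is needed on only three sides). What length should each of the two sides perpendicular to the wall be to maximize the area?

Let the sides perpendicular to the wall have length x and the parallel side y, so 2x + y = 96 and the area is A = xy = x(96 − 2x).
A'(x) = 96 − 4x = 0 gives x = 24, and A''(x) = −4 < 0 confirms a maximum.
Then y = 96 − 2·24 = 48 and A = 1152.

24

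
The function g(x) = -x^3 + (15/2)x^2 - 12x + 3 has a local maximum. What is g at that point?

g'(x) = -3x^2 + 15x - 12 = 0 at x = 1, 4.
Since g''(x) = -6x + 15, we get g''(1) = 9 > 0 ⇒ local minimum; g''(4) = -9 < 0 ⇒ local maximum.
Thus g has its local maximum at x = 4, with value 11.

11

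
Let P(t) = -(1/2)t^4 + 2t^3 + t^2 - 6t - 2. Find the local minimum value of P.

-11/2

P'(t) = -2t^3 + 6t^2 + 2t - 6 = 0 at t = -1, 1, 3.
Since P''(t) = -6t^2 + 12t + 2, we get P''(-1) = -16 < 0 ⇒ local maximum; P''(1) = 8 > 0 ⇒ local minimum; P''(3) = -16 < 0 ⇒ local maximum.
Thus P has its local minimum at t = 1, with value -11/2.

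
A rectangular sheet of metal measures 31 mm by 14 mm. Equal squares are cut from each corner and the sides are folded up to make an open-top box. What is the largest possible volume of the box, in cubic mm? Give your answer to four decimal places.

With cut size x, the volume is V(x) = x(31 − 2x)(14 − 2x) for 0 < x < 7.
V'(x) = 12x^2 − 180x + 434. Setting V'(x) = 0 gives x ≈ 3.0186 (the root in (0, 7)).
V''(x) = 24x − 180 is negative there, so this is the maximum; V ≈ 600.0185.

600.0185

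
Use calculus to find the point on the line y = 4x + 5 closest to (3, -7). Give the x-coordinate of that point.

-45/17

Minimize D(x)^2 = (x - 3)^2 + (4x + 12)^2.
d/dx[D^2] = 2(x - 3) + 2·4·(4x + 12) = 0 ⇒ x = -45/17.
Then y = -95/17 and the distance is √(576/17) ≈ 5.8209.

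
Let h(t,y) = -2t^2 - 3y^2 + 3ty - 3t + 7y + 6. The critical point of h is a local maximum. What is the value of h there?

152/15

∂h/∂t = -4t + 3y - 3 = 0 and ∂h/∂y = 3t - 6y + 7 = 0, so (t, y) = (1/5, 19/15).
The Hessian has h_{tt} = -4, h_{yy} = -6, h_{ty} = 3, giving D = 15 > 0 with h_{tt} < 0, so the point is a local maximum.
h(1/5, 19/15) = 152/15.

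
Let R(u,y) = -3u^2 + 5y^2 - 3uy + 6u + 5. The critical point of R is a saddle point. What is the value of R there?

175/23

∂R/∂u = -6u - 3y + 6 = 0 and ∂R/∂y = -3u + 10y = 0, so (u, y) = (20/23, 6/23).
The Hessian has R_{uu} = -6, R_{yy} = 10, R_{uy} = -3, giving D = -69 < 0, so the point is a saddle point.
R(20/23, 6/23) = 175/23.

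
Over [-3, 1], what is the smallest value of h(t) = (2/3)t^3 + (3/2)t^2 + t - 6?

-27/2

Differentiating, h'(t) = 2t^2 + 3t + 1; which vanishes at t = -1 and t = -1/2.
Candidates: h(-3) = -27/2,  h(-1) = -37/6,  h(-1/2) = -149/24,  h(1) = -17/6.
Hence the absolute minimum is -27/2 at t = -3.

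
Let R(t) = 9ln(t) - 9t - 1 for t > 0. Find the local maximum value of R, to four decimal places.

R'(t) = 9/t − 9 = 0 gives t = 1.
R''(t) = -9/t², which is negative for t > 0, so this is a local maximum.
R(1) = 9·ln(1) - 9 - 1 ≈ -10.0000.

-10.0000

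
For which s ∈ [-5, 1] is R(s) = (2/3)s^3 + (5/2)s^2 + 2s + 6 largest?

Differentiating, R'(s) = 2s^2 + 5s + 2; which vanishes at s = -2 and s = -1/2.
Compare values at every candidate in [-5, 1]: R(-5) = -149/6,  R(-2) = 20/3,  R(-1/2) = 133/24,  R(1) = 67/6.
Hence the absolute maximum is 67/6 at s = 1.

1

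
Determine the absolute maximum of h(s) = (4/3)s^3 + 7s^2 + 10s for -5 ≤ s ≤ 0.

The derivative is 4s^2 + 14s + 10, which vanishes at s = -5/2 and s = -1.
Candidates: h(-5) = -125/3; h(-5/2) = -25/12; h(-1) = -13/3; h(0) = 0.
Hence the absolute maximum is 0 at s = 0.

0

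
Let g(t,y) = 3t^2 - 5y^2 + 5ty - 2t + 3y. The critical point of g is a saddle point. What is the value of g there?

37/85

∂g/∂t = 6t + 5y - 2 = 0 and ∂g/∂y = 5t - 10y + 3 = 0, so (t, y) = (1/17, 28/85).
The Hessian has g_{tt} = 6, g_{yy} = -10, g_{ty} = 5, giving D = -85 < 0, so the point is a saddle point.
g(1/17, 28/85) = 37/85.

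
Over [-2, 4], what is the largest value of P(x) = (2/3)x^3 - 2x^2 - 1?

Differentiating, P'(x) = 2x^2 - 4x; which vanishes at x = 0 and x = 2.
Candidates: P(-2) = -43/3, P(0) = -1, P(2) = -11/3, P(4) = 29/3.
Hence the absolute maximum is 29/3 at x = 4.

29/3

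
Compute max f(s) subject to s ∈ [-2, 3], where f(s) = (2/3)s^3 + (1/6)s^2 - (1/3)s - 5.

27/2

The derivative is 2s^2 + (1/3)s - 1/3, which vanishes at s = -1/2 and s = 1/3.
Candidates: f(-2) = -9; f(-1/2) = -39/8; f(1/3) = -821/162; f(3) = 27/2.
Hence the absolute maximum is 27/2 at s = 3.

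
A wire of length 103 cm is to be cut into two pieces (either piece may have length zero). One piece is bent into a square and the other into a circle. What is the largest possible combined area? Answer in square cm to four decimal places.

Let x be the length used for the square. Square side x/4; circle radius (103−x)/(2π).
A(x) = (x/4)² + π·((103−x)/(2π))² = x²/16 + (103−x)²/(4π) for 0 ≤ x ≤ 103. A'(x) = x/8 − (103−x)/(2π) = 0 gives x = 4·103/(π+4) ≈ 57.6902.
A'' > 0, so the interior critical point is a minimum; the maximum is at an endpoint. A(0) = 844.2374 and A(103) = 663.0625, so the largest area is 844.2374.

844.2374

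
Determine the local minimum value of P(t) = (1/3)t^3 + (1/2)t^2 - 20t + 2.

-146/3

P'(t) = t^2 + t - 20. Setting P'(t) = 0 gives t ∈ {-5, 4}.
Since P''(t) = 2t + 1, we get P''(-5) = -9 < 0 ⇒ local maximum; P''(4) = 9 > 0 ⇒ local minimum.
So the local minimum value is P(4) = -146/3.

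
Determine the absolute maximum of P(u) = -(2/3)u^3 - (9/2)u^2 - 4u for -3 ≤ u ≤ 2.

P'(u) = -2u^2 - 9u - 4, whose only zero in [-3, 2] is u = -1/2.
Compare values at every candidate in [-3, 2]: P(-3) = -21/2, P(-1/2) = 23/24, P(2) = -94/3.
So the maximum is P(-1/2) = 23/24.

23/24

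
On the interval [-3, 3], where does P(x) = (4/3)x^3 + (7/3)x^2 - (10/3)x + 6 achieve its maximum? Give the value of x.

Differentiating, P'(x) = 4x^2 + (14/3)x - 10/3; which vanishes at x = -5/3 and x = 1/2.
Candidates: P(-3) = 1; P(-5/3) = 961/81; P(1/2) = 61/12; P(3) = 53.
The maximum over the interval is 53, attained at x = 3.

3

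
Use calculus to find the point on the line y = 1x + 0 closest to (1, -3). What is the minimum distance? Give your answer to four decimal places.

Minimize D(x)^2 = (x - 1)^2 + (x + 3)^2.
d/dx[D^2] = 2(x - 1) + 2·1·(x + 3) = 0 ⇒ x = -1.
Then y = -1 and the distance is √(8) ≈ 2.8284.

2.8284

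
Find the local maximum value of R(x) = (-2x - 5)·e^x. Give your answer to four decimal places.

0.0604

R'(x) = (-2)·e^x + (-2x - 5)·1·e^x = (-2x - 7)·e^x. Since e^x > 0, the only critical point is x = -7/2.
R''(-7/2) has the same sign as -2 < 0, so this is a local maximum.
R(-7/2) = (2)·e^(-7/2) ≈ 0.0604.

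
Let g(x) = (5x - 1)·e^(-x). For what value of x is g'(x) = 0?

6/5

Differentiating with the product rule gives g'(x) = (-5x + 6)·e^(-x). Since e^(-x) > 0, the only critical point is x = 6/5.
g''(6/5) has the same sign as -5 < 0, so this is a local maximum.
g(6/5) = (5)·e^(-6/5) ≈ 1.5060.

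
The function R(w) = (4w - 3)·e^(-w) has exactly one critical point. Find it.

7/4

Differentiating with the product rule gives R'(w) = (-4w + 7)·e^(-w). Since e^(-w) > 0, the only critical point is w = 7/4.
R''(7/4) has the same sign as -4 < 0, so this is a local maximum.
R(7/4) = (4)·e^(-7/4) ≈ 0.6951.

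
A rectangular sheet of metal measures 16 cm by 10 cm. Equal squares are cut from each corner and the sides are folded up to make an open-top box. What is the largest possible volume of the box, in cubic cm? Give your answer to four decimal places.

144.0000

With cut size x, the volume is V(x) = x(16 − 2x)(10 − 2x) for 0 < x < 5.
V'(x) = 12x^2 − 104x + 160. Setting V'(x) = 0 gives x ≈ 2.0000 (the root in (0, 5)).
V''(x) = 24x − 104 is negative there, so this is the maximum; V ≈ 144.0000.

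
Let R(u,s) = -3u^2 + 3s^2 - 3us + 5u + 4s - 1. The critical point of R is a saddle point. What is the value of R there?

∂R/∂u = -6u - 3s + 5 = 0 and ∂R/∂s = -3u + 6s + 4 = 0, so (u, s) = (14/15, -1/5).
The Hessian has R_{uu} = -6, R_{ss} = 6, R_{us} = -3, giving D = -45 < 0, so the point is a saddle point.
R(14/15, -1/5) = 14/15.

14/15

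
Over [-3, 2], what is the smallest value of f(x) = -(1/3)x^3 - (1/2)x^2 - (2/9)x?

-46/9

Differentiating, f'(x) = -x^2 - x - 2/9; which vanishes at x = -2/3 and x = -1/3.
Compare values at every candidate in [-3, 2]: f(-3) = 31/6, f(-2/3) = 2/81, f(-1/3) = 5/162, f(2) = -46/9.
The minimum over the interval is -46/9, attained at x = 2.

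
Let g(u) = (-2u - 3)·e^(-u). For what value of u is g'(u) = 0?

-1/2

Differentiating with the product rule gives g'(u) = (2u + 1)·e^(-u). Since e^(-u) > 0, the only critical point is u = -1/2.
g''(-1/2) has the same sign as 2 > 0, so this is a local minimum.
g(-1/2) = (-2)·e^(1/2) ≈ -3.2974.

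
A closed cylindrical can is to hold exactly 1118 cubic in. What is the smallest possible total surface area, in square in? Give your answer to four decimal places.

With radius r and height h, πr²h = 1118 so h = 1118/(πr²), and S(r) = 2πr² + 2πrh = 2πr² + 2·1118/r.
S'(r) = 4πr − 2·1118/r² = 0 ⇒ r³ = 1118/(2π), so r ≈ 5.6245 and h = 2r ≈ 11.2491.
S''(r) = 4π + 4·1118/r³ > 0, so this is the minimum; S ≈ 596.3150.

596.3150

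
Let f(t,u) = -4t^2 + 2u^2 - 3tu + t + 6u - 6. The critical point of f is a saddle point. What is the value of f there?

∂f/∂t = -8t - 3u + 1 = 0 and ∂f/∂u = -3t + 4u + 6 = 0, so (t, u) = (22/41, -45/41).
The Hessian has f_{tt} = -8, f_{uu} = 4, f_{tu} = -3, giving D = -41 < 0, so the point is a saddle point.
f(22/41, -45/41) = -370/41.

-370/41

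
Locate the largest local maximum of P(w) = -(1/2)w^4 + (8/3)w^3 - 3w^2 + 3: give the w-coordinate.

P'(w) = -2w^3 + 8w^2 - 6w. Setting P'(w) = 0 gives w ∈ {0, 1, 3}.
P''(w) = -6w^2 + 16w - 6. P''(0) = -6 < 0 ⇒ local maximum; P''(1) = 4 > 0 ⇒ local minimum; P''(3) = -12 < 0 ⇒ local maximum.
Thus P has its largest local maximum at w = 3, with value 15/2.

3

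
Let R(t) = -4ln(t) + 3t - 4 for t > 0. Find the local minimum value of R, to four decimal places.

-1.1507

R'(t) = -4/t + 3 = 0 gives t = 4/3.
R''(t) = 4/t², which is positive for t > 0, so this is a local minimum.
R(4/3) = -4·ln(4/3) + 4 - 4 ≈ -1.1507.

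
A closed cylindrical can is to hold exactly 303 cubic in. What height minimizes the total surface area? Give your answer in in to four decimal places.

7.2798

With radius r and height h, πr²h = 303 so h = 303/(πr²), and S(r) = 2πr² + 2πrh = 2πr² + 2·303/r.
S'(r) = 4πr − 2·303/r² = 0 ⇒ r³ = 303/(2π), so r ≈ 3.6399 and h = 2r ≈ 7.2798.
S''(r) = 4π + 4·303/r³ > 0, so this is the minimum; S ≈ 249.7332.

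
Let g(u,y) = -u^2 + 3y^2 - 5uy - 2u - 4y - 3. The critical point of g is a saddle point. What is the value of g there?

-75/37

∂g/∂u = -2u - 5y - 2 = 0 and ∂g/∂y = -5u + 6y - 4 = 0, so (u, y) = (-32/37, -2/37).
The Hessian has g_{uu} = -2, g_{yy} = 6, g_{uy} = -5, giving D = -37 < 0, so the point is a saddle point.
g(-32/37, -2/37) = -75/37.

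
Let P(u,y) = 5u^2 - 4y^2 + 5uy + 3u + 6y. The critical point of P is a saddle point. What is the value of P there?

18/35

∂P/∂u = 10u + 5y + 3 = 0 and ∂P/∂y = 5u - 8y + 6 = 0, so (u, y) = (-18/35, 3/7).
The Hessian has P_{uu} = 10, P_{yy} = -8, P_{uy} = 5, giving D = -105 < 0, so the point is a saddle point.
P(-18/35, 3/7) = 18/35.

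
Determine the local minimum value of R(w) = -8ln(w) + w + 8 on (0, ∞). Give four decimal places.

R'(w) = -8/w + 1 = 0 gives w = 8.
R''(w) = 8/w², which is positive for w > 0, so this is a local minimum.
R(8) = -8·ln(8) + 8 + 8 ≈ -0.6355.

-0.6355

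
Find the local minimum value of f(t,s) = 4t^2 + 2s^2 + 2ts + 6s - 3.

∂f/∂t = 8t + 2s = 0 and ∂f/∂s = 2t + 4s + 6 = 0, so (t, s) = (3/7, -12/7).
The Hessian has f_{tt} = 8, f_{ss} = 4, f_{ts} = 2, giving D = 28 > 0 with f_{tt} > 0, so the point is a local minimum.
f(3/7, -12/7) = -57/7.

-57/7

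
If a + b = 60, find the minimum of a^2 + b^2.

1800

With a + b = 60, a^2 + b^2 = a^2 + (60 − a)^2.
The derivative 2a − 2(60 − a) = 4a − 120 vanishes at a = 30; second derivative 4 > 0, a minimum.
The minimum is 2·(30)^2 = 1800.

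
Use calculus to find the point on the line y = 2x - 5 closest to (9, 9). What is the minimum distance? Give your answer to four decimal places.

1.7889

Minimize D(x)^2 = (x - 9)^2 + (2x - 14)^2.
d/dx[D^2] = 2(x - 9) + 2·2·(2x - 14) = 0 ⇒ x = 37/5.
Then y = 49/5 and the distance is √(16/5) ≈ 1.7889.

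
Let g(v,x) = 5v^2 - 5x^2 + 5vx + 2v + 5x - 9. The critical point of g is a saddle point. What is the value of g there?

-214/25

∂g/∂v = 10v + 5x + 2 = 0 and ∂g/∂x = 5v - 10x + 5 = 0, so (v, x) = (-9/25, 8/25).
The Hessian has g_{vv} = 10, g_{xx} = -10, g_{vx} = 5, giving D = -125 < 0, so the point is a saddle point.
g(-9/25, 8/25) = -214/25.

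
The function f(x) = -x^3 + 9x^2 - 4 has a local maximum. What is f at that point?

f'(x) = -3x^2 + 18x. Setting f'(x) = 0 gives x ∈ {0, 6}.
Second-derivative test with f''(x) = -6x + 18: f''(0) = 18 > 0 ⇒ local minimum; f''(6) = -18 < 0 ⇒ local maximum.
Thus f has its local maximum at x = 6, with value 104.

104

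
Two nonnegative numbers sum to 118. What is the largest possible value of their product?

3481

With x + y = 118, the product is P(x) = x(118 − x).
P'(x) = 118 − 2x = 0 gives x = 59; P'' = −2 < 0, so this is the maximum.
P = 59·59 = 3481.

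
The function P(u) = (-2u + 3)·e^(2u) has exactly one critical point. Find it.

1

Differentiating with the product rule gives P'(u) = (-4u + 4)·e^(2u). Since e^(2u) > 0, the only critical point is u = 1.
P''(1) has the same sign as -4 < 0, so this is a local maximum.
P(1) = (1)·e^(2) ≈ 7.3891.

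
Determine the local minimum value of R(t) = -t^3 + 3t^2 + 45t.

-81

R'(t) = -3t^2 + 6t + 45. Setting R'(t) = 0 gives t ∈ {-3, 5}.
Second-derivative test with R''(t) = -6t + 6: R''(-3) = 24 > 0 ⇒ local minimum; R''(5) = -24 < 0 ⇒ local maximum.
So the local minimum value is R(-3) = -81.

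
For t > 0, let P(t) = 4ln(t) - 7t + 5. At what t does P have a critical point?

4/7

P'(t) = 4/t − 7 = 0 gives t = 4/7.
P''(t) = -4/t², which is negative for t > 0, so this is a local maximum.
P(4/7) = 4·ln(4/7) - 4 + 5 ≈ -1.2385.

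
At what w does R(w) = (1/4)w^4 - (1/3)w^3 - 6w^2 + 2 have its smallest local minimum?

Critical points: R'(w) = w^3 - w^2 - 12w vanishes at w = -3, 0, 4.
Since R''(w) = 3w^2 - 2w - 12, we get R''(-3) = 21 > 0 ⇒ local minimum; R''(0) = -12 < 0 ⇒ local maximum; R''(4) = 28 > 0 ⇒ local minimum.
The smallest local minimum is R(4) = -154/3.

4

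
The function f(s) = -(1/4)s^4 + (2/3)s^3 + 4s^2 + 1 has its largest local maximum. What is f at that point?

f'(s) = -s^3 + 2s^2 + 8s = 0 at s = -2, 0, 4.
Second-derivative test with f''(s) = -3s^2 + 4s + 8: f''(-2) = -12 < 0 ⇒ local maximum; f''(0) = 8 > 0 ⇒ local minimum; f''(4) = -24 < 0 ⇒ local maximum.
Thus f has its largest local maximum at s = 4, with value 131/3.

131/3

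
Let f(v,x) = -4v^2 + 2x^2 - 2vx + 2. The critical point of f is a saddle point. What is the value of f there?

∂f/∂v = -8v - 2x = 0 and ∂f/∂x = -2v + 4x = 0, so (v, x) = (0, 0).
The Hessian has f_{vv} = -8, f_{xx} = 4, f_{vx} = -2, giving D = -36 < 0, so the point is a saddle point.
f(0, 0) = 2.

2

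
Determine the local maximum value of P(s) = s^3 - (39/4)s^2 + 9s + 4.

99/16

P'(s) = 3s^2 - (39/2)s + 9 = 0 at s = 1/2, 6.
Second-derivative test with P''(s) = 6s - 39/2: P''(1/2) = -33/2 < 0 ⇒ local maximum; P''(6) = 33/2 > 0 ⇒ local minimum.
The local maximum is P(1/2) = 99/16.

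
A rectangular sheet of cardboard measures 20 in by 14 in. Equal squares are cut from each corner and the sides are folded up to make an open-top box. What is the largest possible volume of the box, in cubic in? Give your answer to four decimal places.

339.0126

With cut size x, the volume is V(x) = x(20 − 2x)(14 − 2x) for 0 < x < 7.
V'(x) = 12x^2 − 136x + 280. Setting V'(x) = 0 gives x ≈ 2.7039 (the root in (0, 7)).
V''(x) = 24x − 136 is negative there, so this is the maximum; V ≈ 339.0126.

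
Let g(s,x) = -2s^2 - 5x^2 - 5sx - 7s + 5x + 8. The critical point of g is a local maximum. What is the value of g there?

118/3

∂g/∂s = -4s - 5x - 7 = 0 and ∂g/∂x = -5s - 10x + 5 = 0, so (s, x) = (-19/3, 11/3).
The Hessian has g_{ss} = -4, g_{xx} = -10, g_{sx} = -5, giving D = 15 > 0 with g_{ss} < 0, so the point is a local maximum.
g(-19/3, 11/3) = 118/3.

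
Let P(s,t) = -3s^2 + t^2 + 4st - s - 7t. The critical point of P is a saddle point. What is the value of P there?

∂P/∂s = -6s + 4t - 1 = 0 and ∂P/∂t = 4s + 2t - 7 = 0, so (s, t) = (13/14, 23/14).
The Hessian has P_{ss} = -6, P_{tt} = 2, P_{st} = 4, giving D = -28 < 0, so the point is a saddle point.
P(13/14, 23/14) = -87/14.

-87/14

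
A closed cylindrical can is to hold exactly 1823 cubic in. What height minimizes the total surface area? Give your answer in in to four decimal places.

13.2403

With radius r and height h, πr²h = 1823 so h = 1823/(πr²), and S(r) = 2πr² + 2πrh = 2πr² + 2·1823/r.
S'(r) = 4πr − 2·1823/r² = 0 ⇒ r³ = 1823/(2π), so r ≈ 6.6202 and h = 2r ≈ 13.2403.
S''(r) = 4π + 4·1823/r³ > 0, so this is the minimum; S ≈ 826.1121.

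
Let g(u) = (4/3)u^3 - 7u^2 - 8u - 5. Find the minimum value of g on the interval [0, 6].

Differentiating, g'(u) = 4u^2 - 14u - 8; whose only zero in [0, 6] is u = 4.
Candidates: g(0) = -5, g(4) = -191/3, g(6) = -17.
The minimum over the interval is -191/3, attained at u = 4.

-191/3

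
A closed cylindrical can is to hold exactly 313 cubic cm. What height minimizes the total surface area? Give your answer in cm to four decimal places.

With radius r and height h, πr²h = 313 so h = 313/(πr²), and S(r) = 2πr² + 2πrh = 2πr² + 2·313/r.
S'(r) = 4πr − 2·313/r² = 0 ⇒ r³ = 313/(2π), so r ≈ 3.6795 and h = 2r ≈ 7.3590.
S''(r) = 4π + 4·313/r³ > 0, so this is the minimum; S ≈ 255.1981.

7.3590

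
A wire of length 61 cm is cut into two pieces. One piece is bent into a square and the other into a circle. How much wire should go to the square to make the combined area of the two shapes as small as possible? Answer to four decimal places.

34.1660

Let x be the length used for the square. Square side x/4; circle radius (61−x)/(2π).
A(x) = (x/4)² + π·((61−x)/(2π))² = x²/16 + (61−x)²/(4π) for 0 ≤ x ≤ 61. A'(x) = x/8 − (61−x)/(2π) = 0 gives x = 4·61/(π+4) ≈ 34.1660.
A'' = 1/8 + 1/(2π) > 0, so this gives the minimum combined area; x ≈ 34.1660 cm to the square.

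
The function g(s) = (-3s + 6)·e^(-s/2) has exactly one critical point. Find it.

4

Differentiating with the product rule gives g'(s) = ((3/2)s - 6)·e^(-s/2). Since e^(-s/2) > 0, the only critical point is s = 4.
g''(4) has the same sign as 3/2 > 0, so this is a local minimum.
g(4) = (-6)·e^(-2) ≈ -0.8120.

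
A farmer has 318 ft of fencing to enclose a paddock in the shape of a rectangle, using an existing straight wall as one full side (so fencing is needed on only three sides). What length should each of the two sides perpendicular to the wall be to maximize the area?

Let the sides perpendicular to the wall have length x and the parallel side y, so 2x + y = 318 and the area is A = xy = x(318 − 2x).
A'(x) = 318 − 4x = 0 gives x = 159/2, and A''(x) = −4 < 0 confirms a maximum.
Then y = 318 − 2·159/2 = 159 and A = 25281/2.

159/2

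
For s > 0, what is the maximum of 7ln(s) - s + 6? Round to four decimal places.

R'(s) = 7/s − 1 = 0 gives s = 7.
R''(s) = -7/s², which is negative for s > 0, so this is a local maximum.
R(7) = 7·ln(7) - 7 + 6 ≈ 12.6214.

12.6214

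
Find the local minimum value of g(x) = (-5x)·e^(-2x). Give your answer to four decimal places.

-0.9197

g'(x) = (-5)·e^(-2x) + (-5x)·(-2)·e^(-2x) = (10x - 5)·e^(-2x). Since e^(-2x) > 0, the only critical point is x = 1/2.
g''(1/2) has the same sign as 10 > 0, so this is a local minimum.
g(1/2) = (-5/2)·e^(-1) ≈ -0.9197.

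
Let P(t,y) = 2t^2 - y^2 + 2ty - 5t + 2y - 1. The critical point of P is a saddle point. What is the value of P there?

-3/4

∂P/∂t = 4t + 2y - 5 = 0 and ∂P/∂y = 2t - 2y + 2 = 0, so (t, y) = (1/2, 3/2).
The Hessian has P_{tt} = 4, P_{yy} = -2, P_{ty} = 2, giving D = -12 < 0, so the point is a saddle point.
P(1/2, 3/2) = -3/4.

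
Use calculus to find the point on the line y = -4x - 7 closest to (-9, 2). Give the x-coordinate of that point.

-45/17

Minimize D(x)^2 = (x + 9)^2 + (-4x - 9)^2.
d/dx[D^2] = 2(x + 9) + 2·(-4)·(-4x - 9) = 0 ⇒ x = -45/17.
Then y = 61/17 and the distance is √(729/17) ≈ 6.5485.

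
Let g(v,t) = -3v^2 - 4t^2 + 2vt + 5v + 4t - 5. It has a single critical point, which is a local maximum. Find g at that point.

-8/11

∂g/∂v = -6v + 2t + 5 = 0 and ∂g/∂t = 2v - 8t + 4 = 0, so (v, t) = (12/11, 17/22).
The Hessian has g_{vv} = -6, g_{tt} = -8, g_{vt} = 2, giving D = 44 > 0 with g_{vv} < 0, so the point is a local maximum.
g(12/11, 17/22) = -8/11.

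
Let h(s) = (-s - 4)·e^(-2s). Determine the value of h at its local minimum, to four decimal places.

-548.3166

Differentiating with the product rule gives h'(s) = (2s + 7)·e^(-2s). Since e^(-2s) > 0, the only critical point is s = -7/2.
h''(-7/2) has the same sign as 2 > 0, so this is a local minimum.
h(-7/2) = (-1/2)·e^(7) ≈ -548.3166.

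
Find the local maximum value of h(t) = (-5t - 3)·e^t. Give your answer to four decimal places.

h'(t) = (-5)·e^t + (-5t - 3)·1·e^t = (-5t - 8)·e^t. Since e^t > 0, the only critical point is t = -8/5.
h''(-8/5) has the same sign as -5 < 0, so this is a local maximum.
h(-8/5) = (5)·e^(-8/5) ≈ 1.0095.

1.0095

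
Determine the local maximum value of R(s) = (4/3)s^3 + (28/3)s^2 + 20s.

R'(s) = 4s^2 + (56/3)s + 20. Setting R'(s) = 0 gives s ∈ {-3, -5/3}.
R''(s) = 8s + 56/3. R''(-3) = -16/3 < 0 ⇒ local maximum; R''(-5/3) = 16/3 > 0 ⇒ local minimum.
The local maximum is R(-3) = -12.

-12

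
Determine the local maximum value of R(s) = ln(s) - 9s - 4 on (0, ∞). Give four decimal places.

R'(s) = 1/s − 9 = 0 gives s = 1/9.
R''(s) = -1/s², which is negative for s > 0, so this is a local maximum.
R(1/9) = 1·ln(1/9) - 1 - 4 ≈ -7.1972.

-7.1972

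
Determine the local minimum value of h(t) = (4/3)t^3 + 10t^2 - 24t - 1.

-41/3

h'(t) = 4t^2 + 20t - 24 = 0 at t = -6, 1.
Since h''(t) = 8t + 20, we get h''(-6) = -28 < 0 ⇒ local maximum; h''(1) = 28 > 0 ⇒ local minimum.
The local minimum is h(1) = -41/3.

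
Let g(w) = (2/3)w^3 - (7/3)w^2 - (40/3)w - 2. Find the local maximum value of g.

863/81

g'(w) = 2w^2 - (14/3)w - 40/3. Setting g'(w) = 0 gives w ∈ {-5/3, 4}.
g''(w) = 4w - 14/3. g''(-5/3) = -34/3 < 0 ⇒ local maximum; g''(4) = 34/3 > 0 ⇒ local minimum.
So the local maximum value is g(-5/3) = 863/81.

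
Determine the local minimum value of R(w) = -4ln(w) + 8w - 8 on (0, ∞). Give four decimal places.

-1.2274

R'(w) = -4/w + 8 = 0 gives w = 1/2.
R''(w) = 4/w², which is positive for w > 0, so this is a local minimum.
R(1/2) = -4·ln(1/2) + 4 - 8 ≈ -1.2274.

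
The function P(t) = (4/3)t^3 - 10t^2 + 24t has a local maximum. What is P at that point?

P'(t) = 4t^2 - 20t + 24 = 0 at t = 2, 3.
P''(t) = 8t - 20. P''(2) = -4 < 0 ⇒ local maximum; P''(3) = 4 > 0 ⇒ local minimum.
The local maximum is P(2) = 56/3.

56/3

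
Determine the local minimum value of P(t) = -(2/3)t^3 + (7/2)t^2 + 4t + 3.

P'(t) = -2t^2 + 7t + 4 = 0 at t = -1/2, 4.
Second-derivative test with P''(t) = -4t + 7: P''(-1/2) = 9 > 0 ⇒ local minimum; P''(4) = -9 < 0 ⇒ local maximum.
Thus P has its local minimum at t = -1/2, with value 47/24.

47/24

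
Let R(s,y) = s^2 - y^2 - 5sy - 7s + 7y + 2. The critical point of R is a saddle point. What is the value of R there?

∂R/∂s = 2s - 5y - 7 = 0 and ∂R/∂y = -5s - 2y + 7 = 0, so (s, y) = (49/29, -21/29).
The Hessian has R_{ss} = 2, R_{yy} = -2, R_{sy} = -5, giving D = -29 < 0, so the point is a saddle point.
R(49/29, -21/29) = -187/29.

-187/29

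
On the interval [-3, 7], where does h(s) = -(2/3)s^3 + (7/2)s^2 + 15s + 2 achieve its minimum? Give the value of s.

-3/2

Differentiating, h'(s) = -2s^2 + 7s + 15; which vanishes at s = -3/2 and s = 5.
Compare values at every candidate in [-3, 7]: h(-3) = 13/2,  h(-3/2) = -83/8,  h(5) = 487/6,  h(7) = 299/6.
So the minimum is h(-3/2) = -83/8.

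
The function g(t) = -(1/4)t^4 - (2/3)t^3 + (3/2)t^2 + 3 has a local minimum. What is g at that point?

3

g'(t) = -t^3 - 2t^2 + 3t. Setting g'(t) = 0 gives t ∈ {-3, 0, 1}.
Second-derivative test with g''(t) = -3t^2 - 4t + 3: g''(-3) = -12 < 0 ⇒ local maximum; g''(0) = 3 > 0 ⇒ local minimum; g''(1) = -4 < 0 ⇒ local maximum.
So the local minimum value is g(0) = 3.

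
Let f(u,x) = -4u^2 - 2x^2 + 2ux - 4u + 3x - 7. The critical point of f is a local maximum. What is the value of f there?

-38/7

∂f/∂u = -8u + 2x - 4 = 0 and ∂f/∂x = 2u - 4x + 3 = 0, so (u, x) = (-5/14, 4/7).
The Hessian has f_{uu} = -8, f_{xx} = -4, f_{ux} = 2, giving D = 28 > 0 with f_{uu} < 0, so the point is a local maximum.
f(-5/14, 4/7) = -38/7.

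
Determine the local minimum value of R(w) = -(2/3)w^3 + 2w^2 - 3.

Critical points: R'(w) = -2w^2 + 4w vanishes at w = 0, 2.
R''(w) = -4w + 4. R''(0) = 4 > 0 ⇒ local minimum; R''(2) = -4 < 0 ⇒ local maximum.
So the local minimum value is R(0) = -3.

-3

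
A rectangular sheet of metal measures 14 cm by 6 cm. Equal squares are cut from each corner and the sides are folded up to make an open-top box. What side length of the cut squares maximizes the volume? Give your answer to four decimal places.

1.3057

With cut size x, the volume is V(x) = x(14 − 2x)(6 − 2x) for 0 < x < 3.
V'(x) = 12x^2 − 80x + 84. Setting V'(x) = 0 gives x ≈ 1.3057 (the root in (0, 3)).
V''(x) = 24x − 80 is negative there, so this is the maximum; V ≈ 50.3888.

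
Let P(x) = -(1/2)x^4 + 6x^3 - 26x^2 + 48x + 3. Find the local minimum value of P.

69/2

P'(x) = -2x^3 + 18x^2 - 52x + 48 = 0 at x = 2, 3, 4.
Second-derivative test with P''(x) = -6x^2 + 36x - 52: P''(2) = -4 < 0 ⇒ local maximum; P''(3) = 2 > 0 ⇒ local minimum; P''(4) = -4 < 0 ⇒ local maximum.
The local minimum is P(3) = 69/2.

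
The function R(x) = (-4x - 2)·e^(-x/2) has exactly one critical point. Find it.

3/2

Differentiating with the product rule gives R'(x) = (2x - 3)·e^(-x/2). Since e^(-x/2) > 0, the only critical point is x = 3/2.
R''(3/2) has the same sign as 2 > 0, so this is a local minimum.
R(3/2) = (-8)·e^(-3/4) ≈ -3.7789.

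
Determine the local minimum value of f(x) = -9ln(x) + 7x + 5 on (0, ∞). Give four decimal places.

f'(x) = -9/x + 7 = 0 gives x = 9/7.
f''(x) = 9/x², which is positive for x > 0, so this is a local minimum.
f(9/7) = -9·ln(9/7) + 9 + 5 ≈ 11.7382.

11.7382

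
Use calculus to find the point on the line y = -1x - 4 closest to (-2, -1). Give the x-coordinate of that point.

-5/2

Minimize D(x)^2 = (x + 2)^2 + (-x - 3)^2.
d/dx[D^2] = 2(x + 2) + 2·(-1)·(-x - 3) = 0 ⇒ x = -5/2.
Then y = -3/2 and the distance is √(1/2) ≈ 0.7071.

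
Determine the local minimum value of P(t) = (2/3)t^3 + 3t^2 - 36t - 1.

Critical points: P'(t) = 2t^2 + 6t - 36 vanishes at t = -6, 3.
Since P''(t) = 4t + 6, we get P''(-6) = -18 < 0 ⇒ local maximum; P''(3) = 18 > 0 ⇒ local minimum.
The local minimum is P(3) = -64.

-64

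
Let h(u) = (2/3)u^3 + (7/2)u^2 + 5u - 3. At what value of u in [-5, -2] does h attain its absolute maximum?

-5/2

The derivative is 2u^2 + 7u + 5, whose only zero in [-5, -2] is u = -5/2.
Candidates: h(-5) = -143/6,  h(-5/2) = -97/24,  h(-2) = -13/3.
The maximum over the interval is -97/24, attained at u = -5/2.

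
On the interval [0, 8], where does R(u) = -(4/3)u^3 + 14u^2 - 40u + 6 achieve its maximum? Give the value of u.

R'(u) = -4u^2 + 28u - 40, which vanishes at u = 2 and u = 5.
Evaluating at the critical points and endpoints: R(0) = 6, R(2) = -86/3, R(5) = -32/3, R(8) = -302/3.
So the maximum is R(0) = 6.

0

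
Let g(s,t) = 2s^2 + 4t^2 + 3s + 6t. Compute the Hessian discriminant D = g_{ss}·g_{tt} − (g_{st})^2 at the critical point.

∂g/∂s = 4s + 3 = 0 and ∂g/∂t = 8t + 6 = 0, so (s, t) = (-3/4, -3/4).
The Hessian has g_{ss} = 4, g_{tt} = 8, g_{st} = 0, giving D = 32 > 0 with g_{ss} > 0, so the point is a local minimum.
D = (4)·(8) − (0)^2 = 32.

32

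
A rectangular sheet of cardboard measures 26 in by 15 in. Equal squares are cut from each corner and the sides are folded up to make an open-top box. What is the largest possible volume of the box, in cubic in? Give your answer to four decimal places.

540.1968

With cut size x, the volume is V(x) = x(26 − 2x)(15 − 2x) for 0 < x < 7.5.
V'(x) = 12x^2 − 164x + 390. Setting V'(x) = 0 gives x ≈ 3.0658 (the root in (0, 7.5)).
V''(x) = 24x − 164 is negative there, so this is the maximum; V ≈ 540.1968.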